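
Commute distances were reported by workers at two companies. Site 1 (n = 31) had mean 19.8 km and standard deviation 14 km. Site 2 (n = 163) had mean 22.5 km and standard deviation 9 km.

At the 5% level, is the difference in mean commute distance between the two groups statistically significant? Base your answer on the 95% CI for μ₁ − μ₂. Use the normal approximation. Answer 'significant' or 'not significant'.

Per-group SEs: s₁/√n₁ = 14/√31 = 2.5145, s₂/√n₂ = 9/√163 = 0.7049.
Unpooled SE of the difference: √(6.32271025 + 0.49688401) = 2.6114.
Margin of error = z* · SE = 1.960 × 2.6114 = 5.1183.
x̄₁ − x̄₂ = 19.8 − 22.5 = -2.7000.
CI: -2.7000 ± 5.1183 = (-7.8183, 2.4183).
The interval (-7.8183, 2.4183) contains 0, so the difference is not significant.

not significant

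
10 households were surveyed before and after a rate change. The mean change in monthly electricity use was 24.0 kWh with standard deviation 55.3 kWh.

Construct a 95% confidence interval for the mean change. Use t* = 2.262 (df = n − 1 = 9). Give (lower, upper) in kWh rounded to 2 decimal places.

This is a matched-pairs design, so SE = s_d/√n = 55.3/√10 = 17.4874.
Margin = 2.262 × 17.4874 = 39.5565; the interval is 24.0 ± 39.5565 = (-15.56, 63.56).

(-15.56, 63.56)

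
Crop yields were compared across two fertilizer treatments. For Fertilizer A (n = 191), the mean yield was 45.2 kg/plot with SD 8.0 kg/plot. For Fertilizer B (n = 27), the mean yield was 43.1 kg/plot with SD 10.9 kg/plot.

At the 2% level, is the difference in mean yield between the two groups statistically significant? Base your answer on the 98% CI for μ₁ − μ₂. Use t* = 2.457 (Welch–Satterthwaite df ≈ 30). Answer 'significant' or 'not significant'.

Per-group SEs: s₁/√n₁ = 8.0/√191 = 0.5789, s₂/√n₂ = 10.9/√27 = 2.0977.
Unpooled SE of the difference: √(0.33512521 + 4.40034529) = 2.1761.
Margin of error = t* · SE = 2.457 × 2.1761 = 5.3467.
x̄₁ − x̄₂ = 45.2 − 43.1 = 2.1000.
CI: 2.1000 ± 5.3467 = (-3.2467, 7.4467).
The interval (-3.2467, 7.4467) contains 0, so the difference is not significant.

not significant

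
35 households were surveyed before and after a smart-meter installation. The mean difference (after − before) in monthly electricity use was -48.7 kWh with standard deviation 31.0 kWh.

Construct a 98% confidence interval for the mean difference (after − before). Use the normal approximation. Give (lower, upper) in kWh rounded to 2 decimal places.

(-60.89, -36.51)

Paired design: SE = s_d/√n = 31.0/√35 = 5.2400.
z* = 2.326; margin of error = 2.326 × 5.2400 = 12.1882.
-48.7 ± 12.1882 → (-60.89, -36.51).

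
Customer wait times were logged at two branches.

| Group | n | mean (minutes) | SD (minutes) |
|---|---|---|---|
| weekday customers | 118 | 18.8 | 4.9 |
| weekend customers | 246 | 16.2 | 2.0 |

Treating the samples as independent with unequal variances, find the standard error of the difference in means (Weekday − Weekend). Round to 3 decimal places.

Standard errors of each mean: 4.9/√118 = 0.4511 and 2.0/√246 = 0.1275.
SE(x̄₁ − x̄₂) = √(0.4511² + 0.1275²) = 0.4688 for independent samples with unequal variances.

0.469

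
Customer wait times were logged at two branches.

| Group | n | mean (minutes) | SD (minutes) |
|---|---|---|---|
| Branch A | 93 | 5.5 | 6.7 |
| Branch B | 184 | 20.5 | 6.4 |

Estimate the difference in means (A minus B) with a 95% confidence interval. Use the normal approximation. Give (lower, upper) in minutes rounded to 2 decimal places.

(-16.65, -13.35)

SE₁ = s₁/√n₁ = 6.7/√93 = 0.6948; SE₂ = 6.4/√184 = 0.4718.
Independent samples, unequal variances: SE_diff = √(SE₁² + SE₂²) = √(0.48274704 + 0.22259524) = 0.8398.
z* = 1.960, so margin of error = 1.960 × 0.8398 = 1.6460.
Difference in means = 5.5 − 20.5 = -15.0000.
-15.0000 ± 1.6460 → (-16.65, -13.35).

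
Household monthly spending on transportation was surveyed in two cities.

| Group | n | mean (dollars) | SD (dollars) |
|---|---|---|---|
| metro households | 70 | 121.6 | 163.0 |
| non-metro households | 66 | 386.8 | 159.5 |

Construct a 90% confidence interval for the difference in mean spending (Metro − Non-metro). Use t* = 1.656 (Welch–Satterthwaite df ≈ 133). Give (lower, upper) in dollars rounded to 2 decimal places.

Per-group SEs: s₁/√n₁ = 163.0/√70 = 19.4822, s₂/√n₂ = 159.5/√66 = 19.6331.
Unpooled SE of the difference: √(379.55611684 + 385.45861561) = 27.6589.
Margin of error = t* · SE = 1.656 × 27.6589 = 45.8031.
x̄₁ − x̄₂ = 121.6 − 386.8 = -265.2000.
CI: -265.2000 ± 45.8031 = (-311.00, -219.40).

(-311.00, -219.40)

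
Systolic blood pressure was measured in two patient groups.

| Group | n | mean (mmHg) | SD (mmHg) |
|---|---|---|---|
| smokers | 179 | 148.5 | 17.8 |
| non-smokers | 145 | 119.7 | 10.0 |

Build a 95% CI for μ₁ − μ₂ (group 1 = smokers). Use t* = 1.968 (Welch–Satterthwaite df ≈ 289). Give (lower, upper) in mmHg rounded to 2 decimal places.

(25.71, 31.89)

Per-group SEs: s₁/√n₁ = 17.8/√179 = 1.3304, s₂/√n₂ = 10.0/√145 = 0.8305.
Unpooled SE of the difference: √(1.76996416 + 0.68973025) = 1.5683.
Margin of error = t* · SE = 1.968 × 1.5683 = 3.0864.
x̄₁ − x̄₂ = 148.5 − 119.7 = 28.8000.
CI: 28.8000 ± 3.0864 = (25.71, 31.89).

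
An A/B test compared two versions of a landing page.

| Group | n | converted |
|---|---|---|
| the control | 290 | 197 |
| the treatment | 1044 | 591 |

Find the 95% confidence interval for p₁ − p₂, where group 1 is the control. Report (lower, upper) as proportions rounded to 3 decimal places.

First, p̂₁ = 197/290 = 0.6793; p̂₂ = 591/1044 = 0.5661.
The two standard errors are √(0.6793×0.3207/290) = 0.02741 and √(0.5661×0.4339/1044) = 0.01534.
Because the samples are independent, SE_diff = √(0.02741² + 0.01534²) = 0.03141.
Using z* = 1.960 for 95%, ME = 1.960 × 0.03141 = 0.06156.
p̂₁ − p̂₂ = 0.1132; interval 0.1132 ± 0.06156 gives (0.052, 0.175).

(0.052, 0.175)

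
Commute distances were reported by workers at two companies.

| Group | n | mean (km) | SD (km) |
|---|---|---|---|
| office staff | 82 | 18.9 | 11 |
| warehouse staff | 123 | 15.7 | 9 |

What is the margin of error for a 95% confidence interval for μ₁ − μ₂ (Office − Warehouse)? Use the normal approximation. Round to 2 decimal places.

Per-group SEs: s₁/√n₁ = 11/√82 = 1.2147, s₂/√n₂ = 9/√123 = 0.8115.
Unpooled SE of the difference: √(1.47549609 + 0.65853225) = 1.4608.
Margin of error = z* · SE = 1.960 × 1.4608 = 2.8632.

2.86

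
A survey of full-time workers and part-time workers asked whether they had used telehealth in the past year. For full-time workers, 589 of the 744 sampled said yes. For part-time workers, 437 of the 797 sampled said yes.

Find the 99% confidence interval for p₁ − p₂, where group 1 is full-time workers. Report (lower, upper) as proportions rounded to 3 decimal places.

(0.184, 0.303)

p̂₁ = 589/744 = 0.7917 and p̂₂ = 437/797 = 0.5483.
SE₁ = √(p̂₁(1−p̂₁)/n₁) = √(0.7917·0.2083/744) = 0.01489; SE₂ = √(0.5483·0.4517/797) = 0.01763.
Independent samples: SE of the difference = √(SE₁² + SE₂²) = √(0.0002217121 + 0.0003108169) = 0.02308.
z* for 99% confidence is 2.576, so the margin of error is 2.576 × 0.02308 = 0.05945.
Point estimate p̂₁ − p̂₂ = 0.7917 − 0.5483 = 0.2434.
0.2434 ± 0.05945 → (0.184, 0.303).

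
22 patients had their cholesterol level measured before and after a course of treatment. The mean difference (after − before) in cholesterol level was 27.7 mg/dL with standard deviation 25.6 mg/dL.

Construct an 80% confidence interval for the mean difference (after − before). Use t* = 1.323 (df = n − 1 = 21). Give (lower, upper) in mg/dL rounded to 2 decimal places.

Paired design: SE = s_d/√n = 25.6/√22 = 5.4579.
t* = 1.323; margin of error = 1.323 × 5.4579 = 7.2208.
27.7 ± 7.2208 → (20.48, 34.92).

(20.48, 34.92)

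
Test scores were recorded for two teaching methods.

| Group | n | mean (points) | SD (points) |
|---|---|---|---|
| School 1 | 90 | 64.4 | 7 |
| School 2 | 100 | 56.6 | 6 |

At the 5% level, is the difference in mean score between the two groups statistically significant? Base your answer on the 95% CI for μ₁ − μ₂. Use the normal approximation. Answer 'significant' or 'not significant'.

Per-group SEs: s₁/√n₁ = 7/√90 = 0.7379, s₂/√n₂ = 6/√100 = 0.6000.
Unpooled SE of the difference: √(0.54449641 + 0.36) = 0.9511.
Margin of error = z* · SE = 1.960 × 0.9511 = 1.8642.
x̄₁ − x̄₂ = 64.4 − 56.6 = 7.8000.
CI: 7.8000 ± 1.8642 = (5.9358, 9.6642).
The interval (5.9358, 9.6642) does not contain 0, so the difference is significant.

significant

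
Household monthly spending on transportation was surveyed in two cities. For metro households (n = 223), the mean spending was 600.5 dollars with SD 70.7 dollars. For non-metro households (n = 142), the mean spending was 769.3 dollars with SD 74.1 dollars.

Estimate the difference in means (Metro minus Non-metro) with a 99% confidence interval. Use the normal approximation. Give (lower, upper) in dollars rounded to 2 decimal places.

(-188.93, -148.67)

Per-group SEs: s₁/√n₁ = 70.7/√223 = 4.7344, s₂/√n₂ = 74.1/√142 = 6.2183.
Unpooled SE of the difference: √(22.41454336 + 38.66725489) = 7.8155.
Margin of error = z* · SE = 2.576 × 7.8155 = 20.1327.
x̄₁ − x̄₂ = 600.5 − 769.3 = -168.8000.
CI: -168.8000 ± 20.1327 = (-188.93, -148.67).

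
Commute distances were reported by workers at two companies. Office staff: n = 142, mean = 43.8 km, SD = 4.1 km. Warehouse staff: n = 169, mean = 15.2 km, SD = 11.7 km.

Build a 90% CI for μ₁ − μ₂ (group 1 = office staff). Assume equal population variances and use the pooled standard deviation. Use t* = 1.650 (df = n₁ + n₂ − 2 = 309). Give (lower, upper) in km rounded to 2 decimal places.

(26.90, 30.30)

s_p = √[((n₁−1)s₁² + (n₂−1)s₂²)/(n₁+n₂−2)] = √[(141·4.1² + 168·11.7²)/309] = 9.0607.
SE = 9.0607·√(1/142 + 1/169) = 1.0315.
With t* = 1.650, margin = 1.650 × 1.0315 = 1.7020.
x̄₁ − x̄₂ = 43.8 − 15.2 = 28.6000; interval 28.6000 ± 1.7020 = (26.90, 30.30).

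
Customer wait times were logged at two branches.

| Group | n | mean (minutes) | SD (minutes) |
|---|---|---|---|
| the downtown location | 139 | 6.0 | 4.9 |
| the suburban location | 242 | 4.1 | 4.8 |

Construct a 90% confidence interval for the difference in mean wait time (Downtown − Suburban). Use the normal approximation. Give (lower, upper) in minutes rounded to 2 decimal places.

Standard errors of each mean: 4.9/√139 = 0.4156 and 4.8/√242 = 0.3086.
SE(x̄₁ − x̄₂) = √(0.4156² + 0.3086²) = 0.5176 for independent samples with unequal variances.
With z* = 1.645, the margin is 1.645 × 0.5176 = 0.8515.
x̄₁ − x̄₂ = 6.0 − 4.1 = 1.9000; the interval is 1.9000 ± 0.8515 = (1.05, 2.75).

(1.05, 2.75)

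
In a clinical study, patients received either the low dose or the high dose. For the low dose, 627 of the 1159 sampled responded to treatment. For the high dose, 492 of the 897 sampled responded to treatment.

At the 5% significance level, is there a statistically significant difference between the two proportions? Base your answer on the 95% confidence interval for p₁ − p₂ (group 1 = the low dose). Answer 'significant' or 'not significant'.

p̂₁ = 627/1159 = 0.5410 and p̂₂ = 492/897 = 0.5485.
SE₁ = √(p̂₁(1−p̂₁)/n₁) = √(0.5410·0.4590/1159) = 0.01464; SE₂ = √(0.5485·0.4515/897) = 0.01662.
Independent samples: SE of the difference = √(SE₁² + SE₂²) = √(0.0002143296 + 0.0002762244) = 0.02215.
z* for 95% confidence is 1.960, so the margin of error is 1.960 × 0.02215 = 0.04341.
Point estimate p̂₁ − p̂₂ = 0.5410 − 0.5485 = -0.0075.
-0.0075 ± 0.04341 → (-0.05091, 0.03591).
The interval (-0.05091, 0.03591) contains 0, so the difference is not significant.

not significant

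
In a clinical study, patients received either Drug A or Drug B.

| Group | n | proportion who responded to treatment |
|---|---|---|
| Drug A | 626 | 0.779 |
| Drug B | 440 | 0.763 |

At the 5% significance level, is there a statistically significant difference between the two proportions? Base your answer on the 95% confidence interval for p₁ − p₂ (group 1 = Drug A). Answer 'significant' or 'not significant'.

SE₁ = √(p̂₁(1−p̂₁)/n₁) = √(0.7790·0.2210/626) = 0.01658; SE₂ = √(0.7630·0.2370/440) = 0.02027.
Independent samples: SE of the difference = √(SE₁² + SE₂²) = √(0.0002748964 + 0.0004108729) = 0.02619.
z* for 95% confidence is 1.960, so the margin of error is 1.960 × 0.02619 = 0.05133.
Point estimate p̂₁ − p̂₂ = 0.7790 − 0.7630 = 0.0160.
0.0160 ± 0.05133 → (-0.03533, 0.06733).
The interval (-0.03533, 0.06733) contains 0, so the difference is not significant.

not significant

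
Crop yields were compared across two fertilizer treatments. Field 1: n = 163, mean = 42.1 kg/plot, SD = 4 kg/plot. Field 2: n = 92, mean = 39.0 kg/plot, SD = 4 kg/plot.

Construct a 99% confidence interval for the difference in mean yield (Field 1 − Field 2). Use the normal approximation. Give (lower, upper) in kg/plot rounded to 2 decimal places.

SE₁ = s₁/√n₁ = 4/√163 = 0.3133; SE₂ = 4/√92 = 0.4170.
Independent samples, unequal variances: SE_diff = √(SE₁² + SE₂²) = √(0.09815689 + 0.173889) = 0.5216.
z* = 2.576, so margin of error = 2.576 × 0.5216 = 1.3436.
Difference in means = 42.1 − 39.0 = 3.1000.
3.1000 ± 1.3436 → (1.76, 4.44).

(1.76, 4.44)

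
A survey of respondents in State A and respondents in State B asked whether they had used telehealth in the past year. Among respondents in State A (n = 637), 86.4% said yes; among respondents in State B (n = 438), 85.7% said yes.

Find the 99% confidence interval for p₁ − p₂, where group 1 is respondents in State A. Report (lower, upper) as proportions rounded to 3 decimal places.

Each SE is √(p̂(1−p̂)/n): √(0.8640·0.1360/637) = 0.01358 and √(0.8570·0.1430/438) = 0.01673.
SE(p̂₁ − p̂₂) = √(SE₁² + SE₂²) = √(0.0001844164 + 0.0002798929) = 0.02155, since the two samples are independent.
At 99% confidence z* = 2.576; margin = 2.576 × 0.02155 = 0.05551.
The difference is 0.8640 − 0.8570 = 0.0070, so the interval is 0.0070 ± 0.05551 = (-0.049, 0.063).

(-0.049, 0.063)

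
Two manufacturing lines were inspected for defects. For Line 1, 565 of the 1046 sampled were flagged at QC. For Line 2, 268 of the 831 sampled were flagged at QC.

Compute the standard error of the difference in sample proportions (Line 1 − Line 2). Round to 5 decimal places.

Sample proportions: 565/1046 = 0.5402, 268/831 = 0.3225.
Each SE is √(p̂(1−p̂)/n): √(0.5402·0.4598/1046) = 0.01541 and √(0.3225·0.6775/831) = 0.01622.
SE(p̂₁ − p̂₂) = √(SE₁² + SE₂²) = √(0.0002374681 + 0.0002630884) = 0.02237, since the two samples are independent.

0.02237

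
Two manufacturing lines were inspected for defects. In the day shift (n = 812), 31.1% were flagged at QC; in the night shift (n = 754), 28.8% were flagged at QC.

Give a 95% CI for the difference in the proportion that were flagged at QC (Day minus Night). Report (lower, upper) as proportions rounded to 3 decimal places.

Each SE is √(p̂(1−p̂)/n): √(0.3110·0.6890/812) = 0.01624 and √(0.2880·0.7120/754) = 0.01649.
SE(p̂₁ − p̂₂) = √(SE₁² + SE₂²) = √(0.0002637376 + 0.0002719201) = 0.02314, since the two samples are independent.
At 95% confidence z* = 1.960; margin = 1.960 × 0.02314 = 0.04535.
The difference is 0.3110 − 0.2880 = 0.0230, so the interval is 0.0230 ± 0.04535 = (-0.022, 0.068).

(-0.022, 0.068)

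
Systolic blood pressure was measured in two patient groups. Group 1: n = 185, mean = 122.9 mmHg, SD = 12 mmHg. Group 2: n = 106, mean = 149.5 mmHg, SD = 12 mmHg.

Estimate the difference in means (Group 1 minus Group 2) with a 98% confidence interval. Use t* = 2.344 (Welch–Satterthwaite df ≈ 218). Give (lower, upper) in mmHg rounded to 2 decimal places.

(-30.03, -23.17)

SE₁ = s₁/√n₁ = 12/√185 = 0.8823; SE₂ = 12/√106 = 1.1655.
Independent samples, unequal variances: SE_diff = √(SE₁² + SE₂²) = √(0.77845329 + 1.35839025) = 1.4618.
t* = 2.344, so margin of error = 2.344 × 1.4618 = 3.4265.
Difference in means = 122.9 − 149.5 = -26.6000.
-26.6000 ± 3.4265 → (-30.03, -23.17).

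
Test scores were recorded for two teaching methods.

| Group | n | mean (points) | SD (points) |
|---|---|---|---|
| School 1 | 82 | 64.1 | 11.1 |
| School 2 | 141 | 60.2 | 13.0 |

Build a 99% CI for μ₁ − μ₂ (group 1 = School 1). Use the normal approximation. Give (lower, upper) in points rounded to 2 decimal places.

(-0.33, 8.13)

SE₁ = s₁/√n₁ = 11.1/√82 = 1.2258; SE₂ = 13.0/√141 = 1.0948.
Independent samples, unequal variances: SE_diff = √(SE₁² + SE₂²) = √(1.50258564 + 1.19858704) = 1.6435.
z* = 2.576, so margin of error = 2.576 × 1.6435 = 4.2337.
Difference in means = 64.1 − 60.2 = 3.9000.
3.9000 ± 4.2337 → (-0.33, 8.13).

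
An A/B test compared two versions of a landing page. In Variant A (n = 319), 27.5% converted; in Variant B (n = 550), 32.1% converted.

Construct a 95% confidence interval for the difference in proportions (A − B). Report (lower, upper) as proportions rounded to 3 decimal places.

The two standard errors are √(0.2750×0.7250/319) = 0.02500 and √(0.3210×0.6790/550) = 0.01991.
Because the samples are independent, SE_diff = √(0.02500² + 0.01991²) = 0.03196.
Using z* = 1.960 for 95%, ME = 1.960 × 0.03196 = 0.06264.
p̂₁ − p̂₂ = -0.0460; interval -0.0460 ± 0.06264 gives (-0.109, 0.017).

(-0.109, 0.017)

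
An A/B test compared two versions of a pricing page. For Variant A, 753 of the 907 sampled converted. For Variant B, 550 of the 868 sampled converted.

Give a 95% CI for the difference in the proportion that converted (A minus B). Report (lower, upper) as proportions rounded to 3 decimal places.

Sample proportions: 753/907 = 0.8302, 550/868 = 0.6336.
Each SE is √(p̂(1−p̂)/n): √(0.8302·0.1698/907) = 0.01247 and √(0.6336·0.3664/868) = 0.01635.
SE(p̂₁ − p̂₂) = √(SE₁² + SE₂²) = √(0.0001555009 + 0.0002673225) = 0.02056, since the two samples are independent.
At 95% confidence z* = 1.960; margin = 1.960 × 0.02056 = 0.04030.
The difference is 0.8302 − 0.6336 = 0.1966, so the interval is 0.1966 ± 0.04030 = (0.156, 0.237).

(0.156, 0.237)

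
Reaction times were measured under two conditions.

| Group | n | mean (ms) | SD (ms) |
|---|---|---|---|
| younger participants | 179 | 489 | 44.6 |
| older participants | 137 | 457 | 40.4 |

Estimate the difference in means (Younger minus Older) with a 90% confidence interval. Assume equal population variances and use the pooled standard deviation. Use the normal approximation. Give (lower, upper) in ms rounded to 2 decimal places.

s_p = √[((n₁−1)s₁² + (n₂−1)s₂²)/(n₁+n₂−2)] = √[(178·44.6² + 136·40.4²)/314] = 42.8315.
SE = 42.8315·√(1/179 + 1/137) = 4.8621.
With z* = 1.645, margin = 1.645 × 4.8621 = 7.9982.
x̄₁ − x̄₂ = 489 − 457 = 32.0000; interval 32.0000 ± 7.9982 = (24.00, 40.00).

(24.00, 40.00)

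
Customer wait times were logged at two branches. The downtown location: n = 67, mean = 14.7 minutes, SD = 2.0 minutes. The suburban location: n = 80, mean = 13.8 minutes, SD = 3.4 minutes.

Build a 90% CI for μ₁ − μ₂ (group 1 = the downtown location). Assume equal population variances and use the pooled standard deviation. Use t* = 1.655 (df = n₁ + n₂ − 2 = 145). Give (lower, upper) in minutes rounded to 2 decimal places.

Pooled variance s_p² = [66·2.0² + 79·3.4²] / (67+80−2) = 8.1189, so s_p = 2.8494.
SE_diff = s_p·√(1/n₁ + 1/n₂) = 2.8494·√(1/67 + 1/80) = 0.4719.
t* = 1.655; margin = 1.655 × 0.4719 = 0.7810.
Difference = 14.7 − 13.8 = 0.9000.
0.9000 ± 0.7810 → (0.12, 1.68).

(0.12, 1.68)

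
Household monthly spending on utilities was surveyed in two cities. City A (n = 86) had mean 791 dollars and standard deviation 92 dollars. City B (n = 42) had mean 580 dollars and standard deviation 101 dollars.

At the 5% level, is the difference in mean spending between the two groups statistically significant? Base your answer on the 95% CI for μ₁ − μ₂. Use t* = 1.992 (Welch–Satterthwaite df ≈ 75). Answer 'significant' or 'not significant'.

Per-group SEs: s₁/√n₁ = 92/√86 = 9.9206, s₂/√n₂ = 101/√42 = 15.5846.
Unpooled SE of the difference: √(98.41830436 + 242.87975716) = 18.4743.
Margin of error = t* · SE = 1.992 × 18.4743 = 36.8008.
x̄₁ − x̄₂ = 791 − 580 = 211.0000.
CI: 211.0000 ± 36.8008 = (174.1992, 247.8008).
The interval (174.1992, 247.8008) does not contain 0, so the difference is significant.

significant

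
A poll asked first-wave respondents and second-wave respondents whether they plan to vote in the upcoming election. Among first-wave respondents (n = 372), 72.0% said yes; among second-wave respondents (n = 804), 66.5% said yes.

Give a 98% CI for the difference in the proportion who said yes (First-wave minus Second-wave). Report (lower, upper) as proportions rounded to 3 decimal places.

The two standard errors are √(0.7200×0.2800/372) = 0.02328 and √(0.6650×0.3350/804) = 0.01665.
Because the samples are independent, SE_diff = √(0.02328² + 0.01665²) = 0.02862.
Using z* = 2.326 for 98%, ME = 2.326 × 0.02862 = 0.06657.
p̂₁ − p̂₂ = 0.0550; interval 0.0550 ± 0.06657 gives (-0.012, 0.122).

(-0.012, 0.122)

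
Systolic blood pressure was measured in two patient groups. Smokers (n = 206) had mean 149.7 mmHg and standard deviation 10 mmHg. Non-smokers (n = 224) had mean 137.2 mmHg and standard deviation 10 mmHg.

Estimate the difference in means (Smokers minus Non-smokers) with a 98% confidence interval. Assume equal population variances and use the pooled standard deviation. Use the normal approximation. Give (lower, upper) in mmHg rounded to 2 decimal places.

s_p = √[((n₁−1)s₁² + (n₂−1)s₂²)/(n₁+n₂−2)] = √[(205·10² + 223·10²)/428] = 10.0000.
SE = 10.0000·√(1/206 + 1/224) = 0.9653.
With z* = 2.326, margin = 2.326 × 0.9653 = 2.2453.
x̄₁ − x̄₂ = 149.7 − 137.2 = 12.5000; interval 12.5000 ± 2.2453 = (10.25, 14.75).

(10.25, 14.75)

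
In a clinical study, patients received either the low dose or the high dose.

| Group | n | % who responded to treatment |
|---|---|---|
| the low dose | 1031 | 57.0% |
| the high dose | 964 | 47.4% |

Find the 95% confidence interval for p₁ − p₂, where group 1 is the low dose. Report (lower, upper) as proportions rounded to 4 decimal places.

The two standard errors are √(0.5700×0.4300/1031) = 0.01542 and √(0.4740×0.5260/964) = 0.01608.
Because the samples are independent, SE_diff = √(0.01542² + 0.01608²) = 0.02228.
Using z* = 1.960 for 95%, ME = 1.960 × 0.02228 = 0.04367.
p̂₁ − p̂₂ = 0.0960; interval 0.0960 ± 0.04367 gives (0.0523, 0.1397).

(0.0523, 0.1397)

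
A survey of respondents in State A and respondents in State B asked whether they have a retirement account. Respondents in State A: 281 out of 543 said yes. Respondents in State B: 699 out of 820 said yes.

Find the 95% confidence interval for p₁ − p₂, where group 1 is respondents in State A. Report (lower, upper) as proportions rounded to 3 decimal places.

p̂₁ = 281/543 = 0.5175 and p̂₂ = 699/820 = 0.8524.
SE₁ = √(p̂₁(1−p̂₁)/n₁) = √(0.5175·0.4825/543) = 0.02144; SE₂ = √(0.8524·0.1476/820) = 0.01239.
Independent samples: SE of the difference = √(SE₁² + SE₂²) = √(0.0004596736 + 0.0001535121) = 0.02476.
z* for 95% confidence is 1.960, so the margin of error is 1.960 × 0.02476 = 0.04853.
Point estimate p̂₁ − p̂₂ = 0.5175 − 0.8524 = -0.3349.
-0.3349 ± 0.04853 → (-0.383, -0.286).

(-0.383, -0.286)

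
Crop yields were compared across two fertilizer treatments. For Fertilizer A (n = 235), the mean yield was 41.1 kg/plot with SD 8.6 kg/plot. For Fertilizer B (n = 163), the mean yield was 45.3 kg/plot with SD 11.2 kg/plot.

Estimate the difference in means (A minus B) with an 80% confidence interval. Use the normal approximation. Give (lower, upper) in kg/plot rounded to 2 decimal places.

Per-group SEs: s₁/√n₁ = 8.6/√235 = 0.5610, s₂/√n₂ = 11.2/√163 = 0.8773.
Unpooled SE of the difference: √(0.314721 + 0.76965529) = 1.0413.
Margin of error = z* · SE = 1.282 × 1.0413 = 1.3349.
x̄₁ − x̄₂ = 41.1 − 45.3 = -4.2000.
CI: -4.2000 ± 1.3349 = (-5.53, -2.87).

(-5.53, -2.87)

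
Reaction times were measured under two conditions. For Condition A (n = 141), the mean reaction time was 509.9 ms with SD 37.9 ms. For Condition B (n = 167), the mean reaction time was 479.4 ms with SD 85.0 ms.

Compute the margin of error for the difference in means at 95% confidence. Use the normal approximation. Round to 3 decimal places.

Standard errors of each mean: 37.9/√141 = 3.1918 and 85.0/√167 = 6.5775.
SE(x̄₁ − x̄₂) = √(3.1918² + 6.5775²) = 7.3110 for independent samples with unequal variances.
With z* = 1.960, the margin is 1.960 × 7.3110 = 14.3296.

14.330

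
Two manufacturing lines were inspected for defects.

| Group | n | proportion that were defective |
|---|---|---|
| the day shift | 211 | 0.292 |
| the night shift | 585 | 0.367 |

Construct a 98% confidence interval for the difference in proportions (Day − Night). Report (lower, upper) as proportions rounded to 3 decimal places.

(-0.161, 0.011)

The two standard errors are √(0.2920×0.7080/211) = 0.03130 and √(0.3670×0.6330/585) = 0.01993.
Because the samples are independent, SE_diff = √(0.03130² + 0.01993²) = 0.03711.
Using z* = 2.326 for 98%, ME = 2.326 × 0.03711 = 0.08632.
p̂₁ − p̂₂ = -0.0750; interval -0.0750 ± 0.08632 gives (-0.161, 0.011).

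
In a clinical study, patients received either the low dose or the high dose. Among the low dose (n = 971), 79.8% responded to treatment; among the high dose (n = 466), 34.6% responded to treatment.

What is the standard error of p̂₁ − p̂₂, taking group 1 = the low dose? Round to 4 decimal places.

Each SE is √(p̂(1−p̂)/n): √(0.7980·0.2020/971) = 0.01288 and √(0.3460·0.6540/466) = 0.02204.
SE(p̂₁ − p̂₂) = √(SE₁² + SE₂²) = √(0.0001658944 + 0.0004857616) = 0.02553, since the two samples are independent.

0.0255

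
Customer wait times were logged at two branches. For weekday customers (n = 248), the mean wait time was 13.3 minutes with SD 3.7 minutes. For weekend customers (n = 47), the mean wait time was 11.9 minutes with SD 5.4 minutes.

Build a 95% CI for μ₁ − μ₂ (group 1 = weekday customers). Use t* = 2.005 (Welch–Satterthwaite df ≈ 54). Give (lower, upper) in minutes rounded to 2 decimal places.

Standard errors of each mean: 3.7/√248 = 0.2350 and 5.4/√47 = 0.7877.
SE(x̄₁ − x̄₂) = √(0.2350² + 0.7877²) = 0.8220 for independent samples with unequal variances.
With t* = 2.005, the margin is 2.005 × 0.8220 = 1.6481.
x̄₁ − x̄₂ = 13.3 − 11.9 = 1.4000; the interval is 1.4000 ± 1.6481 = (-0.25, 3.05).

(-0.25, 3.05)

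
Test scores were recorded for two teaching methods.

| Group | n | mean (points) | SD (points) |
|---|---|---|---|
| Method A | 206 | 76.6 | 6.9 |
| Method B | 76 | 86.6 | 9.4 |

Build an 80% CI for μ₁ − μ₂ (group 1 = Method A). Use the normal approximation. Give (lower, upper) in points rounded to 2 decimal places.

Per-group SEs: s₁/√n₁ = 6.9/√206 = 0.4807, s₂/√n₂ = 9.4/√76 = 1.0783.
Unpooled SE of the difference: √(0.23107249 + 1.16273089) = 1.1806.
Margin of error = z* · SE = 1.282 × 1.1806 = 1.5135.
x̄₁ − x̄₂ = 76.6 − 86.6 = -10.0000.
CI: -10.0000 ± 1.5135 = (-11.51, -8.49).

(-11.51, -8.49)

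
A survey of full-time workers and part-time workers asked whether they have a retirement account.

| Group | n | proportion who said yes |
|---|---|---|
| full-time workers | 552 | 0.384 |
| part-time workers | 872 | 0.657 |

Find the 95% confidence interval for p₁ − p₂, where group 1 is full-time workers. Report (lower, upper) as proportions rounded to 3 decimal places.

(-0.324, -0.222)

SE₁ = √(p̂₁(1−p̂₁)/n₁) = √(0.3840·0.6160/552) = 0.02070; SE₂ = √(0.6570·0.3430/872) = 0.01608.
Independent samples: SE of the difference = √(SE₁² + SE₂²) = √(0.00042849 + 0.0002585664) = 0.02621.
z* for 95% confidence is 1.960, so the margin of error is 1.960 × 0.02621 = 0.05137.
Point estimate p̂₁ − p̂₂ = 0.3840 − 0.6570 = -0.2730.
-0.2730 ± 0.05137 → (-0.324, -0.222).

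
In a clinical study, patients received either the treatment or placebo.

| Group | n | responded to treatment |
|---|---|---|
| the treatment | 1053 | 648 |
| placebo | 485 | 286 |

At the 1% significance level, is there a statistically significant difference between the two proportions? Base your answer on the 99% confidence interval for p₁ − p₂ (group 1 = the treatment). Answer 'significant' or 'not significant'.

Sample proportions: 648/1053 = 0.6154, 286/485 = 0.5897.
Each SE is √(p̂(1−p̂)/n): √(0.6154·0.3846/1053) = 0.01499 and √(0.5897·0.4103/485) = 0.02234.
SE(p̂₁ − p̂₂) = √(SE₁² + SE₂²) = √(0.0002247001 + 0.0004990756) = 0.02690, since the two samples are independent.
At 99% confidence z* = 2.576; margin = 2.576 × 0.02690 = 0.06929.
The difference is 0.6154 − 0.5897 = 0.0257, so the interval is 0.0257 ± 0.06929 = (-0.04359, 0.09499).
The interval (-0.04359, 0.09499) contains 0, so the difference is not significant.

not significant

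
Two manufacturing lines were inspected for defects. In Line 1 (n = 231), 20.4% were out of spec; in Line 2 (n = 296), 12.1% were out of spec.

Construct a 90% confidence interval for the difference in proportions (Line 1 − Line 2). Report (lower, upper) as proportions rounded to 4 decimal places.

(0.0294, 0.1366)

Each SE is √(p̂(1−p̂)/n): √(0.2040·0.7960/231) = 0.02651 and √(0.1210·0.8790/296) = 0.01896.
SE(p̂₁ − p̂₂) = √(SE₁² + SE₂²) = √(0.0007027801 + 0.0003594816) = 0.03259, since the two samples are independent.
At 90% confidence z* = 1.645; margin = 1.645 × 0.03259 = 0.05361.
The difference is 0.2040 − 0.1210 = 0.0830, so the interval is 0.0830 ± 0.05361 = (0.0294, 0.1366).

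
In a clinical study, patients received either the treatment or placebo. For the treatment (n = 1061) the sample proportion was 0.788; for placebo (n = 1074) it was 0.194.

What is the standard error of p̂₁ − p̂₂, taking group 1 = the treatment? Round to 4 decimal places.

The two standard errors are √(0.7880×0.2120/1061) = 0.01255 and √(0.1940×0.8060/1074) = 0.01207.
Because the samples are independent, SE_diff = √(0.01255² + 0.01207²) = 0.01741.

0.0174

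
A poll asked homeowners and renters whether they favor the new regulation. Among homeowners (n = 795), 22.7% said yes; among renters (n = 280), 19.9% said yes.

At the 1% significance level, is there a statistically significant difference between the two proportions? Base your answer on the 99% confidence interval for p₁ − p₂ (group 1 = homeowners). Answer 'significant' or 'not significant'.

not significant

SE₁ = √(p̂₁(1−p̂₁)/n₁) = √(0.2270·0.7730/795) = 0.01486; SE₂ = √(0.1990·0.8010/280) = 0.02386.
Independent samples: SE of the difference = √(SE₁² + SE₂²) = √(0.0002208196 + 0.0005692996) = 0.02811.
z* for 99% confidence is 2.576, so the margin of error is 2.576 × 0.02811 = 0.07241.
Point estimate p̂₁ − p̂₂ = 0.2270 − 0.1990 = 0.0280.
0.0280 ± 0.07241 → (-0.04441, 0.10041).
The interval (-0.04441, 0.10041) contains 0, so the difference is not significant.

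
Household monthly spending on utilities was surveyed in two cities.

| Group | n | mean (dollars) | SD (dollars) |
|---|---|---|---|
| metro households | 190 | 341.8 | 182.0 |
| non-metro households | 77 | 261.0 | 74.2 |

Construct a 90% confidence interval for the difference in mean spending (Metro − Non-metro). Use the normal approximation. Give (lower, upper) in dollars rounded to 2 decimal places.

SE₁ = s₁/√n₁ = 182.0/√190 = 13.2037; SE₂ = 74.2/√77 = 8.4559.
Independent samples, unequal variances: SE_diff = √(SE₁² + SE₂²) = √(174.33769369 + 71.50224481) = 15.6793.
z* = 1.645, so margin of error = 1.645 × 15.6793 = 25.7924.
Difference in means = 341.8 − 261.0 = 80.8000.
80.8000 ± 25.7924 → (55.01, 106.59).

(55.01, 106.59)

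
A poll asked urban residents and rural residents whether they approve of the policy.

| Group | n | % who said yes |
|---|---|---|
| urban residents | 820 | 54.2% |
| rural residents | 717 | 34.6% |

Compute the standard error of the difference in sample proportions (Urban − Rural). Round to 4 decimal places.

0.0249

SE₁ = √(p̂₁(1−p̂₁)/n₁) = √(0.5420·0.4580/820) = 0.01740; SE₂ = √(0.3460·0.6540/717) = 0.01777.
Independent samples: SE of the difference = √(SE₁² + SE₂²) = √(0.00030276 + 0.0003157729) = 0.02487.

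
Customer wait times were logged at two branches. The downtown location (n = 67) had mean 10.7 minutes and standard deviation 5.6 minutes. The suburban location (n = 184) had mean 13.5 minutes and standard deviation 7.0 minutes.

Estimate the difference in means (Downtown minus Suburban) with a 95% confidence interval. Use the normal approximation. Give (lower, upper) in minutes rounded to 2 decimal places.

(-4.48, -1.12)

Per-group SEs: s₁/√n₁ = 5.6/√67 = 0.6841, s₂/√n₂ = 7.0/√184 = 0.5160.
Unpooled SE of the difference: √(0.46799281 + 0.266256) = 0.8569.
Margin of error = z* · SE = 1.960 × 0.8569 = 1.6795.
x̄₁ − x̄₂ = 10.7 − 13.5 = -2.8000.
CI: -2.8000 ± 1.6795 = (-4.48, -1.12).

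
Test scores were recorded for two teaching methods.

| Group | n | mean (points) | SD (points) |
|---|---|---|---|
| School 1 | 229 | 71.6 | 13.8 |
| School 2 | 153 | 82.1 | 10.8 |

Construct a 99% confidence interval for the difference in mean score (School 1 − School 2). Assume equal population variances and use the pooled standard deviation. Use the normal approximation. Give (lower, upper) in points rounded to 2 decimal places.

Pooled variance s_p² = [228·13.8² + 152·10.8²] / (229+153−2) = 160.9200, so s_p = 12.6854.
SE_diff = s_p·√(1/n₁ + 1/n₂) = 12.6854·√(1/229 + 1/153) = 1.3246.
z* = 2.576; margin = 2.576 × 1.3246 = 3.4122.
Difference = 71.6 − 82.1 = -10.5000.
-10.5000 ± 3.4122 → (-13.91, -7.09).

(-13.91, -7.09)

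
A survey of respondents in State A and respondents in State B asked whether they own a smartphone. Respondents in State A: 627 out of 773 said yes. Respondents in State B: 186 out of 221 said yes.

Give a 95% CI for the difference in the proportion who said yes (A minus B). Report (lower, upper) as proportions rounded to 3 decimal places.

p̂₁ = 627/773 = 0.8111 and p̂₂ = 186/221 = 0.8416.
SE₁ = √(p̂₁(1−p̂₁)/n₁) = √(0.8111·0.1889/773) = 0.01408; SE₂ = √(0.8416·0.1584/221) = 0.02456.
Independent samples: SE of the difference = √(SE₁² + SE₂²) = √(0.0001982464 + 0.0006031936) = 0.02831.
z* for 95% confidence is 1.960, so the margin of error is 1.960 × 0.02831 = 0.05549.
Point estimate p̂₁ − p̂₂ = 0.8111 − 0.8416 = -0.0305.
-0.0305 ± 0.05549 → (-0.086, 0.025).

(-0.086, 0.025)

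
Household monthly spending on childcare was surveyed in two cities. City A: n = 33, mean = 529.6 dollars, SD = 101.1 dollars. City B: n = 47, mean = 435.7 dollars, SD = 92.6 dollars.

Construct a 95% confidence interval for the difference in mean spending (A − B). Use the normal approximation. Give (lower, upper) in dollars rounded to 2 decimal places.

(50.42, 137.38)

Standard errors of each mean: 101.1/√33 = 17.5993 and 92.6/√47 = 13.5071.
SE(x̄₁ − x̄₂) = √(17.5993² + 13.5071²) = 22.1851 for independent samples with unequal variances.
With z* = 1.960, the margin is 1.960 × 22.1851 = 43.4828.
x̄₁ − x̄₂ = 529.6 − 435.7 = 93.9000; the interval is 93.9000 ± 43.4828 = (50.42, 137.38).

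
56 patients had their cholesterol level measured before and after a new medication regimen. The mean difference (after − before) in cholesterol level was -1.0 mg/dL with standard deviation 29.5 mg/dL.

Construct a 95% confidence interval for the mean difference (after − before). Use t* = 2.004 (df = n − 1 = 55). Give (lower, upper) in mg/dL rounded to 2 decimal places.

(-8.90, 6.90)

This is a matched-pairs design, so SE = s_d/√n = 29.5/√56 = 3.9421.
Margin = 2.004 × 3.9421 = 7.9000; the interval is -1.0 ± 7.9000 = (-8.90, 6.90).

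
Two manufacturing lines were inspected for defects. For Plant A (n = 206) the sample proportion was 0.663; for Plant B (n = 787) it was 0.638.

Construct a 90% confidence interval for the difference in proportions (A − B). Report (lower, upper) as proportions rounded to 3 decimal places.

(-0.036, 0.086)

SE₁ = √(p̂₁(1−p̂₁)/n₁) = √(0.6630·0.3370/206) = 0.03293; SE₂ = √(0.6380·0.3620/787) = 0.01713.
Independent samples: SE of the difference = √(SE₁² + SE₂²) = √(0.0010843849 + 0.0002934369) = 0.03712.
z* for 90% confidence is 1.645, so the margin of error is 1.645 × 0.03712 = 0.06106.
Point estimate p̂₁ − p̂₂ = 0.6630 − 0.6380 = 0.0250.
0.0250 ± 0.06106 → (-0.036, 0.086).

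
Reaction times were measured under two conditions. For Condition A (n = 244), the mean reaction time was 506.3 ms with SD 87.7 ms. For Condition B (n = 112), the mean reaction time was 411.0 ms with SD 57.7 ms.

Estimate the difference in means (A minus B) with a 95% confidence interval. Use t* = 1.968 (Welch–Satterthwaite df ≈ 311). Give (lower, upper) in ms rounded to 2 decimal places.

(79.90, 110.70)

Per-group SEs: s₁/√n₁ = 87.7/√244 = 5.6144, s₂/√n₂ = 57.7/√112 = 5.4521.
Unpooled SE of the difference: √(31.52148736 + 29.72539441) = 7.8260.
Margin of error = t* · SE = 1.968 × 7.8260 = 15.4016.
x̄₁ − x̄₂ = 506.3 − 411.0 = 95.3000.
CI: 95.3000 ± 15.4016 = (79.90, 110.70).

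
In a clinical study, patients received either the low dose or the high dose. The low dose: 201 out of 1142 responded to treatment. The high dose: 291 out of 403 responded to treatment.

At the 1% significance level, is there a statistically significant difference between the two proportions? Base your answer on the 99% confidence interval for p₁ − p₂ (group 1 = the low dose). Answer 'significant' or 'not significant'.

significant

p̂₁ = 201/1142 = 0.1760 and p̂₂ = 291/403 = 0.7221.
SE₁ = √(p̂₁(1−p̂₁)/n₁) = √(0.1760·0.8240/1142) = 0.01127; SE₂ = √(0.7221·0.2779/403) = 0.02231.
Independent samples: SE of the difference = √(SE₁² + SE₂²) = √(0.0001270129 + 0.0004977361) = 0.02499.
z* for 99% confidence is 2.576, so the margin of error is 2.576 × 0.02499 = 0.06437.
Point estimate p̂₁ − p̂₂ = 0.1760 − 0.7221 = -0.5461.
-0.5461 ± 0.06437 → (-0.61047, -0.48173).
The interval (-0.61047, -0.48173) does not contain 0, so the difference is significant.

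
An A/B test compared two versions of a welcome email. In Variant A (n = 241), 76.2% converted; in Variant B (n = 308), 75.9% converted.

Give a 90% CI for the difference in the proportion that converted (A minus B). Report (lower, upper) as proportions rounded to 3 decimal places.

(-0.057, 0.063)

Each SE is √(p̂(1−p̂)/n): √(0.7620·0.2380/241) = 0.02743 and √(0.7590·0.2410/308) = 0.02437.
SE(p̂₁ − p̂₂) = √(SE₁² + SE₂²) = √(0.0007524049 + 0.0005938969) = 0.03669, since the two samples are independent.
At 90% confidence z* = 1.645; margin = 1.645 × 0.03669 = 0.06036.
The difference is 0.7620 − 0.7590 = 0.0030, so the interval is 0.0030 ± 0.06036 = (-0.057, 0.063).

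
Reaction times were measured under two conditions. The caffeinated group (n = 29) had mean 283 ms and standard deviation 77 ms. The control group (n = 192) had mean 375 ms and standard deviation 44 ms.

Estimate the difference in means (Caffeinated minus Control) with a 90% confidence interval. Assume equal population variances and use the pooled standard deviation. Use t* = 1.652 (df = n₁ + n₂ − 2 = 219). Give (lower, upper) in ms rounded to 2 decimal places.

Pooled variance s_p² = [28·77² + 191·44²] / (29+192−2) = 2446.5205, so s_p = 49.4623.
SE_diff = s_p·√(1/n₁ + 1/n₂) = 49.4623·√(1/29 + 1/192) = 9.8542.
t* = 1.652; margin = 1.652 × 9.8542 = 16.2791.
Difference = 283 − 375 = -92.0000.
-92.0000 ± 16.2791 → (-108.28, -75.72).

(-108.28, -75.72)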